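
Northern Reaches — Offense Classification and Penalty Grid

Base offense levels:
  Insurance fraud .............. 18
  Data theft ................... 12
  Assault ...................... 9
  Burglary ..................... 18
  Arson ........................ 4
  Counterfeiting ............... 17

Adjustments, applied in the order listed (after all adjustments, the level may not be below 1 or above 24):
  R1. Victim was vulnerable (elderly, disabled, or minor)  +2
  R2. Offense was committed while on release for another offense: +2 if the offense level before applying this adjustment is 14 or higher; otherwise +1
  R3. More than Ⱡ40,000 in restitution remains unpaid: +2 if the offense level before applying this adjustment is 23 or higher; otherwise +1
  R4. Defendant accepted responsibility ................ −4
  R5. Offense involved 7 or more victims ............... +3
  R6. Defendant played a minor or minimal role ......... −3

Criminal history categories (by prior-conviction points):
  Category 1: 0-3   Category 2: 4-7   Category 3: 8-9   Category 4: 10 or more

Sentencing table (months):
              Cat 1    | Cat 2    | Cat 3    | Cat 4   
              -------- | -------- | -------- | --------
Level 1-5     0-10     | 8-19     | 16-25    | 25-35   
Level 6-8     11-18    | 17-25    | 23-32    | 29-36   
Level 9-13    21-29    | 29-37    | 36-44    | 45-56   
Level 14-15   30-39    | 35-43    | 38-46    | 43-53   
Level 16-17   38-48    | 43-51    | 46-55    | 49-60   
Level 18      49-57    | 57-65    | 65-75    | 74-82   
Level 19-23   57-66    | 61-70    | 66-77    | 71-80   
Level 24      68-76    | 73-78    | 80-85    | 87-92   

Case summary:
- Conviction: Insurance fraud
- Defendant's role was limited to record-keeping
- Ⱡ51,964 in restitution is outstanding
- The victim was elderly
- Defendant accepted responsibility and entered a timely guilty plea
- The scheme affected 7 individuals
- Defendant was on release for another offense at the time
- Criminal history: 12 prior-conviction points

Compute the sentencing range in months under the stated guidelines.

Base offense level for insurance fraud: 18.
R1 applies: 18 + 2 = 20.
R2 applies (level before this adjustment is 20 ≥ 14, so +2): 20 + 2 = 22.
R3 applies (level before this adjustment is 22 < 23, so +1): 22 + 1 = 23.
R4 applies: 23 − 4 = 19.
R5 applies: 19 + 3 = 22.
R6 applies: 22 − 3 = 19.
Final offense level: 19.
Criminal history: 12 prior points → Category 4 (10+).
Level 19 falls in the 19-23 band.
Grid: Level 19-23 × Category 4 = 71-80 months.

71-80 months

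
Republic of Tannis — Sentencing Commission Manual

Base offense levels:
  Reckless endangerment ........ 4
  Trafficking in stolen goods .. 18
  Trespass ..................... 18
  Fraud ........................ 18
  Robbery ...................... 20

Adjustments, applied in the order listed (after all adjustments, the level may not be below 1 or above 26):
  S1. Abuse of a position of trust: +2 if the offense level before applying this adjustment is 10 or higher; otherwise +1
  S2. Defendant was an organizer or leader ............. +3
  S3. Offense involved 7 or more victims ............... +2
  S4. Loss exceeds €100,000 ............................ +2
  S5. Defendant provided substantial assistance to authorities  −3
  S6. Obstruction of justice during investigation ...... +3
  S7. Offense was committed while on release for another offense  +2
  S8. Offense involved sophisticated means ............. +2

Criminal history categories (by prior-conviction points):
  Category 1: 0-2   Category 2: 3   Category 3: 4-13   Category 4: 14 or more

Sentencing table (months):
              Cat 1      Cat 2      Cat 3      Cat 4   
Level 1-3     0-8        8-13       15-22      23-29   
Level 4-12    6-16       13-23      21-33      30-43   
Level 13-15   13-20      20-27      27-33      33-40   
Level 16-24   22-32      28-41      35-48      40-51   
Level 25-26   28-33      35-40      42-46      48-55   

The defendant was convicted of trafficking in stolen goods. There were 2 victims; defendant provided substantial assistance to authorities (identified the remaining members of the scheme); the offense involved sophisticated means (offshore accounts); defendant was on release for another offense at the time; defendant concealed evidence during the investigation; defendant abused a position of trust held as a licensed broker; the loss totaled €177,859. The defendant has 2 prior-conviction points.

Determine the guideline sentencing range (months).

Base offense level for trafficking in stolen goods: 18.
S1 applies (level before this adjustment is 18 ≥ 10, so +2): 18 + 2 = 20.
S2 does not apply.
S4 applies: 20 + 2 = 22.
S5 applies: 22 − 3 = 19.
S6 applies: 19 + 3 = 22.
S7 applies: 22 + 2 = 24.
S8 applies: 24 + 2 = 26.
Final offense level: 26.
Criminal history: 2 prior points → Category 1 (0-2).
Level 26 falls in the 25-26 band.
Grid: Level 25-26 × Category 1 = 28-33 months.

28-33 months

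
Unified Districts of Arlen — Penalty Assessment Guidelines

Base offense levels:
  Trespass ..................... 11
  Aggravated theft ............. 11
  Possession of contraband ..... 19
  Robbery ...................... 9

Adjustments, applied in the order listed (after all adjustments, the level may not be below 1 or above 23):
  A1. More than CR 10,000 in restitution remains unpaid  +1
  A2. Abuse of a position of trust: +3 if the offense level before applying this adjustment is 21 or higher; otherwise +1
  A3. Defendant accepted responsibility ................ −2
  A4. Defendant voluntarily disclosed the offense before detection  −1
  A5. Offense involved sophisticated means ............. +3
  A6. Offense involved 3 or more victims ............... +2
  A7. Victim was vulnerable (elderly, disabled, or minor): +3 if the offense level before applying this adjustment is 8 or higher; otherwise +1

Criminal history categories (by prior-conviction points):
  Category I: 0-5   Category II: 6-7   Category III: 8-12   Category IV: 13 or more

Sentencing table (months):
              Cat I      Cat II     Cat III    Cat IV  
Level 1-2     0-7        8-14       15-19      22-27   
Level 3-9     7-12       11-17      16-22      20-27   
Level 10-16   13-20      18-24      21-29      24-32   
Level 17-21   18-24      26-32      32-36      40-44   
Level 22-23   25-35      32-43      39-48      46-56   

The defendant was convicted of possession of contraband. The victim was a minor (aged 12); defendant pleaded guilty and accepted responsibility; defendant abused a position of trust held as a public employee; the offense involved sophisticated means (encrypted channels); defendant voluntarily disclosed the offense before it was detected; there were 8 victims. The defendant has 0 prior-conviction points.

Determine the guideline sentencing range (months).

Base offense level for possession of contraband: 19.
A2 applies (level before this adjustment is 19 < 21, so +1): 19 + 1 = 20.
A3 applies: 20 − 2 = 18.
A4 applies: 18 − 1 = 17.
A5 applies: 17 + 3 = 20.
A6 applies: 20 + 2 = 22.
A7 applies (level before this adjustment is 22 ≥ 8, so +3): 22 + 3 = 25.
Level 25 exceeds the maximum of 23; capped at 23.
Final offense level: 23.
Criminal history: 0 prior points → Category I (0-5).
Level 23 falls in the 22-23 band.
Grid: Level 22-23 × Category I = 25-35 months.

25-35 months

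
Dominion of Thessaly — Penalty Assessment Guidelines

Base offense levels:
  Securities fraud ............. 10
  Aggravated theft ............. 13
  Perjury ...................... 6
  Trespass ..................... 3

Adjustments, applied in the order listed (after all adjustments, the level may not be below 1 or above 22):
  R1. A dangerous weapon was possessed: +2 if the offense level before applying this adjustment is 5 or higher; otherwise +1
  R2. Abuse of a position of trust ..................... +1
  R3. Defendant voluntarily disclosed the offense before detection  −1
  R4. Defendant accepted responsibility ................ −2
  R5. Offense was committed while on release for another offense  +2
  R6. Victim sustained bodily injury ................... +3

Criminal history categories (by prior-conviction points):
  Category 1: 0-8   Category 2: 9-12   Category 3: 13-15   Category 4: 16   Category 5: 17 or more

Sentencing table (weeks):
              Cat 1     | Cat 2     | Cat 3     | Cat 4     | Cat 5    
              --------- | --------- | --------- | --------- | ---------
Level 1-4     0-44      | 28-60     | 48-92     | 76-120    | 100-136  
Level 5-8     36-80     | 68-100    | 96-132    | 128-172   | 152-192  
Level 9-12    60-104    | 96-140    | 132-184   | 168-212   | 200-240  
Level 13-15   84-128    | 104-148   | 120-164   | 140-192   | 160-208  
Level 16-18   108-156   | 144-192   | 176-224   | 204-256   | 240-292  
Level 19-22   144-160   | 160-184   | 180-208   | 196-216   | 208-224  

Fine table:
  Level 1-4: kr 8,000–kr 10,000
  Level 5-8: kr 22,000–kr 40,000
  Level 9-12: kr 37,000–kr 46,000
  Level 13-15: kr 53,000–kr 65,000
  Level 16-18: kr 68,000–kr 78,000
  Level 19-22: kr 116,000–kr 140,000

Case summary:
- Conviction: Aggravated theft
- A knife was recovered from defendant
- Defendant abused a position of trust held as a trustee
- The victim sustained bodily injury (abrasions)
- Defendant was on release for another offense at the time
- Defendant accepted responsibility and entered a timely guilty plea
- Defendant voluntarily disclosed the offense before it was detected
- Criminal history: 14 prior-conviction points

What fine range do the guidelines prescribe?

kr 68,000–kr 78,000

Base offense level for aggravated theft: 13.
R1 applies (level before this adjustment is 13 ≥ 5, so +2): 13 + 2 = 15.
R2 applies: 15 + 1 = 16.
R3 applies: 16 − 1 = 15.
R4 applies: 15 − 2 = 13.
R5 applies: 13 + 2 = 15.
R6 applies: 15 + 3 = 18.
Final offense level: 18.
Level 18 falls in the 16-18 band.
Fine table: Level 16-18 → kr 68,000–kr 78,000.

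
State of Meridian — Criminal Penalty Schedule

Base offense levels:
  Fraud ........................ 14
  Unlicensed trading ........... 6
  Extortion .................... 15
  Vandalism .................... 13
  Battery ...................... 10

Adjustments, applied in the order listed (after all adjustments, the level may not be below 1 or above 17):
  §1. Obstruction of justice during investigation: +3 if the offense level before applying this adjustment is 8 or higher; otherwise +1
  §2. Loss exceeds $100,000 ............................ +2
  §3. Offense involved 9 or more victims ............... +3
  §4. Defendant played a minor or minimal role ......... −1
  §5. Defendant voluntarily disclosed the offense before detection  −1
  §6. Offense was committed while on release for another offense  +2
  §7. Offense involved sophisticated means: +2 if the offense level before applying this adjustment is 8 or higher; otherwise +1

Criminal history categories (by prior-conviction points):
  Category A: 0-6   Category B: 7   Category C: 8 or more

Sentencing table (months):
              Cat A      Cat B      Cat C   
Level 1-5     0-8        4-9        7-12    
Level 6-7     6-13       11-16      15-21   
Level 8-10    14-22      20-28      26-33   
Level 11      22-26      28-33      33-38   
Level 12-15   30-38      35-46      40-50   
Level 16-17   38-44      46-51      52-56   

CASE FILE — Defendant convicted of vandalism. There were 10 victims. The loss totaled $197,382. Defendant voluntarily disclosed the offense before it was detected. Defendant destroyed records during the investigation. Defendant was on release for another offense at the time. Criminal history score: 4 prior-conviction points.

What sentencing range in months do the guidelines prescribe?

Base offense level for vandalism: 13.
§1 applies (level before this adjustment is 13 ≥ 8, so +3): 13 + 3 = 16.
§2 applies: 16 + 2 = 18.
§3 applies: 18 + 3 = 21.
§5 applies: 21 − 1 = 20.
§6 applies: 20 + 2 = 22.
§7 does not apply.
Level 22 exceeds the maximum of 17; capped at 17.
Final offense level: 17.
Criminal history: 4 prior points → Category A (0-6).
Level 17 falls in the 16-17 band.
Grid: Level 16-17 × Category A = 38-44 months.

38-44 months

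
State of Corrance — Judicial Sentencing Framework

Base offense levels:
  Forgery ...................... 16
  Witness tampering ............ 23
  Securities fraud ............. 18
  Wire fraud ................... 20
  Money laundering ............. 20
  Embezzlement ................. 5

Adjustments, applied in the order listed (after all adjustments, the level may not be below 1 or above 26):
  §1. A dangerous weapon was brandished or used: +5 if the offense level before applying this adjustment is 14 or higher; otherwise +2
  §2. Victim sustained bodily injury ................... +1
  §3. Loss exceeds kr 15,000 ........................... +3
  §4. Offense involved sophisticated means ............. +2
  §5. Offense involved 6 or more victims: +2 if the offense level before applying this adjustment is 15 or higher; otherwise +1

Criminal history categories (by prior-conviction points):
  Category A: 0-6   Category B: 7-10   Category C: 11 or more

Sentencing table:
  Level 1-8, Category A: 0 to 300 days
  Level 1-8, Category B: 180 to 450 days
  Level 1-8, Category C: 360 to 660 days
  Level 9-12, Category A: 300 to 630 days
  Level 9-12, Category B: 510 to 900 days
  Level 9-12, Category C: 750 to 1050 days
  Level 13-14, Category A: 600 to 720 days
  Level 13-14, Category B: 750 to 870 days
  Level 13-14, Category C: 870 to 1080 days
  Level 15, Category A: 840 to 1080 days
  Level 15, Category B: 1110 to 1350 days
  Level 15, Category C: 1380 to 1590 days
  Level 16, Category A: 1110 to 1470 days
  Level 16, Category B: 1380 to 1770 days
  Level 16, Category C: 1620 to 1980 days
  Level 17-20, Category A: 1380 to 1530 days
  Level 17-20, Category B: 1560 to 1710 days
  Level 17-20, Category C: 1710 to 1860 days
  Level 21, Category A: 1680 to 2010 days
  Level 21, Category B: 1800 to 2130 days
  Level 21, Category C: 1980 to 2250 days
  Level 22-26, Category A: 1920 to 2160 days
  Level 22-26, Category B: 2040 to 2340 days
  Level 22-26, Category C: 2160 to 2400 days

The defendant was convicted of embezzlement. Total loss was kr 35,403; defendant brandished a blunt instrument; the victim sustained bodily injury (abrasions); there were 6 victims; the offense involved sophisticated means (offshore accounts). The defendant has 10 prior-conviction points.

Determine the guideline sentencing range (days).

750-870 days

Base offense level for embezzlement: 5.
§1 applies (level before this adjustment is 5 < 14, so +2): 5 + 2 = 7.
§2 applies: 7 + 1 = 8.
§3 applies: 8 + 3 = 11.
§4 applies: 11 + 2 = 13.
§5 applies (level before this adjustment is 13 < 15, so +1): 13 + 1 = 14.
Final offense level: 14.
Criminal history: 10 prior points → Category B (7-10).
Level 14 falls in the 13-14 band.
Grid: Level 13-14 × Category B = 750-870 days.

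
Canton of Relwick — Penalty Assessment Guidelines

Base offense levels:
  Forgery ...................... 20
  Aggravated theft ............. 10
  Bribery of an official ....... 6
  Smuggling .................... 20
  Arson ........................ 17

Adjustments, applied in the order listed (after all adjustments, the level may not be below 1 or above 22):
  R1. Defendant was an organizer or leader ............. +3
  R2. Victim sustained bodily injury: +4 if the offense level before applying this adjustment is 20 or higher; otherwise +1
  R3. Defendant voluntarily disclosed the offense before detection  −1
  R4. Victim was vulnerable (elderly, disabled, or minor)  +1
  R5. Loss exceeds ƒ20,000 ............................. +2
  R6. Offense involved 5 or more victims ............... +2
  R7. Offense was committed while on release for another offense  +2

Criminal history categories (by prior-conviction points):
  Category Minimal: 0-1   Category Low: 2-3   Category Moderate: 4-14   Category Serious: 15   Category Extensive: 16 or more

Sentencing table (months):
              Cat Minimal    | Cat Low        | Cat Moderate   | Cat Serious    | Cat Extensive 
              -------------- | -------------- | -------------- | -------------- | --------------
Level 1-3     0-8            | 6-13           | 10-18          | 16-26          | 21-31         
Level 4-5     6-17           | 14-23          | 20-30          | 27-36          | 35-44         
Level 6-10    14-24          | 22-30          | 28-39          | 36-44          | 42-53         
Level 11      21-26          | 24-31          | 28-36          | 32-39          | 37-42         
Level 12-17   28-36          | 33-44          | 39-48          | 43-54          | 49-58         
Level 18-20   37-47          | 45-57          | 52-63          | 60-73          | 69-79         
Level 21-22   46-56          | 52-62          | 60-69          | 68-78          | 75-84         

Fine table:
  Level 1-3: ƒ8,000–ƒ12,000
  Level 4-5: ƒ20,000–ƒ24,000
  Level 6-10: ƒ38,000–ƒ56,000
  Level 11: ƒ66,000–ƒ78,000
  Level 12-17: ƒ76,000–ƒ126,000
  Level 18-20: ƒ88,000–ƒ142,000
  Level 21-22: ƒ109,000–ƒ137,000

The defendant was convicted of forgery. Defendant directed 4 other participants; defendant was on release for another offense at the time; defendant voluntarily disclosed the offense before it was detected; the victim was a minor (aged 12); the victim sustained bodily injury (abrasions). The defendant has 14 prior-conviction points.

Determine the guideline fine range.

Base offense level for forgery: 20.
R1 applies: 20 + 3 = 23.
R2 applies (level before this adjustment is 23 ≥ 20, so +4): 23 + 4 = 27.
R3 applies: 27 − 1 = 26.
R4 applies: 26 + 1 = 27.
R7 applies: 27 + 2 = 29.
Level 29 exceeds the maximum of 22; capped at 22.
Final offense level: 22.
Level 22 falls in the 21-22 band.
Fine table: Level 21-22 → ƒ109,000–ƒ137,000.

ƒ109,000–ƒ137,000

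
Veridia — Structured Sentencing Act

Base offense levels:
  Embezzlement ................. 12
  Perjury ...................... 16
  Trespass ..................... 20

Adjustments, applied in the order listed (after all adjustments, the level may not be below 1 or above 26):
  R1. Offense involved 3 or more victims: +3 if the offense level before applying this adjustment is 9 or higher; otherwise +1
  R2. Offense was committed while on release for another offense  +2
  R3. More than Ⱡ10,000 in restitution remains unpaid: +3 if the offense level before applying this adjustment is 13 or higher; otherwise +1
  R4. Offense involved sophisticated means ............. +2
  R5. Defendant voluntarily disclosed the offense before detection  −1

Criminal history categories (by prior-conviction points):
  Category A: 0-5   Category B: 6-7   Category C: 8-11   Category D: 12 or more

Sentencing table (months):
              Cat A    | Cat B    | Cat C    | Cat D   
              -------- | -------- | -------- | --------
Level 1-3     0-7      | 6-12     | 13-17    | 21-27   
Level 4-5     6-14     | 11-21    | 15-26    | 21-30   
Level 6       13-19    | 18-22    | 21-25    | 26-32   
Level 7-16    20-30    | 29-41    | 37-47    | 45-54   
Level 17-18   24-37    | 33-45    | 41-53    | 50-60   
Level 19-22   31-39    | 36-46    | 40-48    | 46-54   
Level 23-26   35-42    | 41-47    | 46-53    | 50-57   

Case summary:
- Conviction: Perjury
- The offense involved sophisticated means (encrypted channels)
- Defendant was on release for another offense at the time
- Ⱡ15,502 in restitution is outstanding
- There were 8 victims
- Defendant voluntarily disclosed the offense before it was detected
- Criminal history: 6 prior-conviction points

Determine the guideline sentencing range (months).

Base offense level for perjury: 16.
R1 applies (level before this adjustment is 16 ≥ 9, so +3): 16 + 3 = 19.
R2 applies: 19 + 2 = 21.
R3 applies (level before this adjustment is 21 ≥ 13, so +3): 21 + 3 = 24.
R4 applies: 24 + 2 = 26.
R5 applies: 26 − 1 = 25.
Final offense level: 25.
Criminal history: 6 prior points → Category B (6-7).
Level 25 falls in the 23-26 band.
Grid: Level 23-26 × Category B = 41-47 months.

41-47 months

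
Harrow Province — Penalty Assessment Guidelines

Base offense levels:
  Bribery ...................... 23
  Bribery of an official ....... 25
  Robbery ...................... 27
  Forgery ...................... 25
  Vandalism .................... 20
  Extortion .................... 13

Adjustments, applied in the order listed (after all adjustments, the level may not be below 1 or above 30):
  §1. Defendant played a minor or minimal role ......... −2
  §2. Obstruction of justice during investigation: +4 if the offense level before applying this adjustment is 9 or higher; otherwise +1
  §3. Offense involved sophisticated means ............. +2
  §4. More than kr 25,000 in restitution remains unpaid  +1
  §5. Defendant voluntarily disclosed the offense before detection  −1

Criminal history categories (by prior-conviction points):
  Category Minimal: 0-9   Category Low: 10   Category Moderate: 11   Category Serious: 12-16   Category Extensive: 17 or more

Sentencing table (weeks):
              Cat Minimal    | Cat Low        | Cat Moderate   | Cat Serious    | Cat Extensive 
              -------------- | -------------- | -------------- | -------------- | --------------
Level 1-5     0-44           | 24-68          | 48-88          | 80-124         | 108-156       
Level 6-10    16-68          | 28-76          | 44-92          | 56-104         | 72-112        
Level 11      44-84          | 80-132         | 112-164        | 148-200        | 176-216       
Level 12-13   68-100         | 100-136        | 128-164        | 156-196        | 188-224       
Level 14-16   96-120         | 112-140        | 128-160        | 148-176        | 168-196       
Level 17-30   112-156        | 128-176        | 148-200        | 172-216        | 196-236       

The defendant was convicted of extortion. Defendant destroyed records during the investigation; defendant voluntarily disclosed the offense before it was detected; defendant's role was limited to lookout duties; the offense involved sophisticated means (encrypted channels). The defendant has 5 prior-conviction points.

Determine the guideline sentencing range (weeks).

96-120 weeks

Base offense level for extortion: 13.
§1 applies: 13 − 2 = 11.
§2 applies (level before this adjustment is 11 ≥ 9, so +4): 11 + 4 = 15.
§3 applies: 15 + 2 = 17.
§4 does not apply.
§5 applies: 17 − 1 = 16.
Final offense level: 16.
Criminal history: 5 prior points → Category Minimal (0-9).
Level 16 falls in the 14-16 band.
Grid: Level 14-16 × Category Minimal = 96-120 weeks.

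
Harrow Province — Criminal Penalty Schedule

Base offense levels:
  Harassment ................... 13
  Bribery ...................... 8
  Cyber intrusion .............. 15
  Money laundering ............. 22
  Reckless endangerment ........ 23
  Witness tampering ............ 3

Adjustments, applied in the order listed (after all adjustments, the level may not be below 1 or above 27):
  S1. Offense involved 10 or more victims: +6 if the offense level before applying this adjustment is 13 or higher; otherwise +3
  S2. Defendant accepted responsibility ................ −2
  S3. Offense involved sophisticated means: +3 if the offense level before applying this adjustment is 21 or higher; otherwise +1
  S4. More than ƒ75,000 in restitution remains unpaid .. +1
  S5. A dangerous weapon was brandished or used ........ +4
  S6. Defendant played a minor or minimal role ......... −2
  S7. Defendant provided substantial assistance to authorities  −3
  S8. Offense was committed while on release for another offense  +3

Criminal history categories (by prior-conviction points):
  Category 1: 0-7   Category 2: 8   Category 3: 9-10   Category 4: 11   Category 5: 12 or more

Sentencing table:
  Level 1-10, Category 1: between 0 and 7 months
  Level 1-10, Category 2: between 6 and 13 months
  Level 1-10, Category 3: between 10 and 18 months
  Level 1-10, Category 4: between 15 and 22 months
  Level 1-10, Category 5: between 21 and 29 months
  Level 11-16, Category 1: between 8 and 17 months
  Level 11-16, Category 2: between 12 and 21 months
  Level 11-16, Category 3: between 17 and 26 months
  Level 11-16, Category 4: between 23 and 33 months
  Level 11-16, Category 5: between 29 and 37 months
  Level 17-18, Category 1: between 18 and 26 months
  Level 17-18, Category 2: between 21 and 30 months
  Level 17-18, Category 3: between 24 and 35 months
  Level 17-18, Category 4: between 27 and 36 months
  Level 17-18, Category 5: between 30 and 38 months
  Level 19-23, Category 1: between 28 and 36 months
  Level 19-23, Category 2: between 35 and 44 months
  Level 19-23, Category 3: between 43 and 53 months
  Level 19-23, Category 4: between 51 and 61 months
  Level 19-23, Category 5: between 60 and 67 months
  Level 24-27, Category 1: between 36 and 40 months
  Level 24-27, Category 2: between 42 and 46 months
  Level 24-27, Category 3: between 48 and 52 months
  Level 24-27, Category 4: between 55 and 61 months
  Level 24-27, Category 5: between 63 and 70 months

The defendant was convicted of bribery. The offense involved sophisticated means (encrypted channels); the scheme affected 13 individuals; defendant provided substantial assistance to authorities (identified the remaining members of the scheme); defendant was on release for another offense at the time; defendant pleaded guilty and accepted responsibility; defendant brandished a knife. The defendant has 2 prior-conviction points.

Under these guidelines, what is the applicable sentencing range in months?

8-17 months

Base offense level for bribery: 8.
S1 applies (level before this adjustment is 8 < 13, so +3): 8 + 3 = 11.
S2 applies: 11 − 2 = 9.
S3 applies (level before this adjustment is 9 < 21, so +1): 9 + 1 = 10.
S5 applies: 10 + 4 = 14.
S7 applies: 14 − 3 = 11.
S8 applies: 11 + 3 = 14.
Final offense level: 14.
Criminal history: 2 prior points → Category 1 (0-7).
Level 14 falls in the 11-16 band.
Grid: Level 11-16 × Category 1 = 8-17 months.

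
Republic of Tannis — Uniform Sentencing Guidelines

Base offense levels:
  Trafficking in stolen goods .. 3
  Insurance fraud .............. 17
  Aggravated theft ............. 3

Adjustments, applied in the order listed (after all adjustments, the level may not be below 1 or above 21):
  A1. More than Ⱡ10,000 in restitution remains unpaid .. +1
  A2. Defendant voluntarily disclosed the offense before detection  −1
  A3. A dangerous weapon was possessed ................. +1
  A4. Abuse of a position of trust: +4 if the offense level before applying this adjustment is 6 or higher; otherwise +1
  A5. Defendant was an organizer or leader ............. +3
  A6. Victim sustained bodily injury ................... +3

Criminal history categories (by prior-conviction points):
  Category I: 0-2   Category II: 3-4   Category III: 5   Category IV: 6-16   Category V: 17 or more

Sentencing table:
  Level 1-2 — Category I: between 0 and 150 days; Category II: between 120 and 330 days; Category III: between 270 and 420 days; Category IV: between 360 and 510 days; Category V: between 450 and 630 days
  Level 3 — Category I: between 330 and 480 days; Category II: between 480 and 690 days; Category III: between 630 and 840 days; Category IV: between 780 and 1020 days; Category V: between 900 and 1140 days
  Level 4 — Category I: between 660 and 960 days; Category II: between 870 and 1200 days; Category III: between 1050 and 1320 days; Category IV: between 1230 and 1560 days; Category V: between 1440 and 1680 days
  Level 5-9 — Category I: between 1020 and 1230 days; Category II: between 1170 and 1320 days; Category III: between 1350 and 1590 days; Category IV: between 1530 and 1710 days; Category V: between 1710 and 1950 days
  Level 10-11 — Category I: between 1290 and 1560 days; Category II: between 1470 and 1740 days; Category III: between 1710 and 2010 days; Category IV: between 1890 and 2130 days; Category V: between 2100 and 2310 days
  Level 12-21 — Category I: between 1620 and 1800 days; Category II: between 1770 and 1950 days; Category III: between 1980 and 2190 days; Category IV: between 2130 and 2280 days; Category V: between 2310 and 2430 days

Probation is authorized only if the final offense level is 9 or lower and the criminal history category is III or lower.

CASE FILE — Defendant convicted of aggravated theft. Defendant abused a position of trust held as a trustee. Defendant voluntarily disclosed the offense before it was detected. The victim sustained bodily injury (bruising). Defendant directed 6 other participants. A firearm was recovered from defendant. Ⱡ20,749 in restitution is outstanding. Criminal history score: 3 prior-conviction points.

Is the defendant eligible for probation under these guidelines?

No

Base offense level for aggravated theft: 3.
A1 applies: 3 + 1 = 4.
A2 applies: 4 − 1 = 3.
A3 applies: 3 + 1 = 4.
A4 applies (level before this adjustment is 4 < 6, so +1): 4 + 1 = 5.
A5 applies: 5 + 3 = 8.
A6 applies: 8 + 3 = 11.
Final offense level: 11.
Criminal history: 3 prior points → Category II (3-4).
Level 11 falls in the 10-11 band.
Grid: Level 10-11 × Category II = 1470-1740 days.
Probation check: level 11 > 9 and category II ≤ III → not eligible.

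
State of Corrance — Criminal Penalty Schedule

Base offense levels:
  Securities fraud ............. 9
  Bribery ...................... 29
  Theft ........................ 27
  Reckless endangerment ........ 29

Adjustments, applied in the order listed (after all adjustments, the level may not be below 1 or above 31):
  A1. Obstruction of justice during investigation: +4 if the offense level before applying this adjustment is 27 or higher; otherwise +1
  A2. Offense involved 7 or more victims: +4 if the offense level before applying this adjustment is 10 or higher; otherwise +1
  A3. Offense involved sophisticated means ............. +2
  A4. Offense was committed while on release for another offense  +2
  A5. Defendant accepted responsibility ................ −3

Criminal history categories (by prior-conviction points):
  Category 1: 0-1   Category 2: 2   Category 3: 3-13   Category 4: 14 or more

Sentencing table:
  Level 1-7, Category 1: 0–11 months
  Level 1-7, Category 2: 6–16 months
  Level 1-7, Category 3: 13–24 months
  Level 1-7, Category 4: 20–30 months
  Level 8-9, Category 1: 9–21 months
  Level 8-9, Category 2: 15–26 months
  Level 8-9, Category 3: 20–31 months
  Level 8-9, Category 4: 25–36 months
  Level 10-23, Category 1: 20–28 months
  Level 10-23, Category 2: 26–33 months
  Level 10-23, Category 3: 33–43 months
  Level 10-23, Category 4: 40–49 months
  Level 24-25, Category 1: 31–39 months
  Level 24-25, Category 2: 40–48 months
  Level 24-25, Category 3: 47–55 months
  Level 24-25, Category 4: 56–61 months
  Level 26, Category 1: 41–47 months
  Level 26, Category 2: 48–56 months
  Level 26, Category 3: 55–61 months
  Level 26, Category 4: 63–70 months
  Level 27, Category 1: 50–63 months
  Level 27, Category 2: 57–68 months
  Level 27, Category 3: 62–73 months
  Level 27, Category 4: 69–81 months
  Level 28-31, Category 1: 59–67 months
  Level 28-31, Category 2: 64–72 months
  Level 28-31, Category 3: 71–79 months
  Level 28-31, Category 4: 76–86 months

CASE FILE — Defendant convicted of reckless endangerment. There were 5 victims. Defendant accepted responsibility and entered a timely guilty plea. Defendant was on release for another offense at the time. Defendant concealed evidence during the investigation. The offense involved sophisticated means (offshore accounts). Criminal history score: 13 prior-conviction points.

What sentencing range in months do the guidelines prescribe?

71-79 months

Base offense level for reckless endangerment: 29.
A1 applies (level before this adjustment is 29 ≥ 27, so +4): 29 + 4 = 33.
A2 does not apply.
A3 applies: 33 + 2 = 35.
A4 applies: 35 + 2 = 37.
A5 applies: 37 − 3 = 34.
Level 34 exceeds the maximum of 31; capped at 31.
Final offense level: 31.
Criminal history: 13 prior points → Category 3 (3-13).
Level 31 falls in the 28-31 band.
Grid: Level 28-31 × Category 3 = 71-79 months.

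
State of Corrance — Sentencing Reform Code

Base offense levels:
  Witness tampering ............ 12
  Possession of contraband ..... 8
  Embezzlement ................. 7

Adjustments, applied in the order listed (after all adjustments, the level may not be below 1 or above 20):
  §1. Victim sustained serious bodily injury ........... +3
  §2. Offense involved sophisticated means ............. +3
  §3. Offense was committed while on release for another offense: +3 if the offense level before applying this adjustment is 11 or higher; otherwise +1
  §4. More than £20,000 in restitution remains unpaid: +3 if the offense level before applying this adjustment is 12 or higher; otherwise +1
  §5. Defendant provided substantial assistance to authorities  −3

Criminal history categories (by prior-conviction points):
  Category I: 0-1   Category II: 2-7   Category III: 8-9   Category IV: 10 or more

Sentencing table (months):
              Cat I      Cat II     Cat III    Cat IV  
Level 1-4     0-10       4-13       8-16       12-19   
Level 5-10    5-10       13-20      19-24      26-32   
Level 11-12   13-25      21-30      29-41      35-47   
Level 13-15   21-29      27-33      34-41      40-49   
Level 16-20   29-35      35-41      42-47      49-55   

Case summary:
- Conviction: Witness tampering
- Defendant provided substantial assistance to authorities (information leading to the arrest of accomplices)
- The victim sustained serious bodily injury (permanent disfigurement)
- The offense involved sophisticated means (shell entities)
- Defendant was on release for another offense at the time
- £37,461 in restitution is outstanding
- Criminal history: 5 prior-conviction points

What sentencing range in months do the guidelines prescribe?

Base offense level for witness tampering: 12.
§1 applies: 12 + 3 = 15.
§2 applies: 15 + 3 = 18.
§3 applies (level before this adjustment is 18 ≥ 11, so +3): 18 + 3 = 21.
§4 applies (level before this adjustment is 21 ≥ 12, so +3): 21 + 3 = 24.
§5 applies: 24 − 3 = 21.
Level 21 exceeds the maximum of 20; capped at 20.
Final offense level: 20.
Criminal history: 5 prior points → Category II (2-7).
Level 20 falls in the 16-20 band.
Grid: Level 16-20 × Category II = 35-41 months.

35-41 months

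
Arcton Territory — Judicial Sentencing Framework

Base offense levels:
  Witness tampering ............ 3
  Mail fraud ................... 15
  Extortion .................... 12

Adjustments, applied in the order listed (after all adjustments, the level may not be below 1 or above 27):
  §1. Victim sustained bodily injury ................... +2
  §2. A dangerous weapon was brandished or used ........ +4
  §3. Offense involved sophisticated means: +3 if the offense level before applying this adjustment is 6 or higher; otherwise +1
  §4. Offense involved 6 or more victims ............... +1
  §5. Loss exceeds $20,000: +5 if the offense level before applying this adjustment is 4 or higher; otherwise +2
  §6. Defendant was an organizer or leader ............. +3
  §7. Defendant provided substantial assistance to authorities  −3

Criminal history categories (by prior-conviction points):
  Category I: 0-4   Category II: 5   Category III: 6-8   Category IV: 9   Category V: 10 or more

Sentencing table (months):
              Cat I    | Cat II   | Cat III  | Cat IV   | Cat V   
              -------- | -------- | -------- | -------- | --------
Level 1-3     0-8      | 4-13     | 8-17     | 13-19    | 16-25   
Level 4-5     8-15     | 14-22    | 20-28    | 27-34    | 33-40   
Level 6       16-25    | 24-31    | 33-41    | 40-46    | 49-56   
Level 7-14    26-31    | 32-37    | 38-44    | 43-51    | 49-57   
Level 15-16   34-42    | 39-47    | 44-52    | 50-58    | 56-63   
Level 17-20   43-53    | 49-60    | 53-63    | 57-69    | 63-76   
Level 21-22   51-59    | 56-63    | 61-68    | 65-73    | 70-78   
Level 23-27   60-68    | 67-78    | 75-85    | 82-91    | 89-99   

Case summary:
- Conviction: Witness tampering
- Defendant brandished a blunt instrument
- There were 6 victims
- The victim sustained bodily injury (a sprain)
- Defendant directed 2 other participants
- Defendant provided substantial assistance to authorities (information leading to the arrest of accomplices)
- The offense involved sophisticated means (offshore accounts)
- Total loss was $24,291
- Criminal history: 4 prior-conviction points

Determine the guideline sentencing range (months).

Base offense level for witness tampering: 3.
§1 applies: 3 + 2 = 5.
§2 applies: 5 + 4 = 9.
§3 applies (level before this adjustment is 9 ≥ 6, so +3): 9 + 3 = 12.
§4 applies: 12 + 1 = 13.
§5 applies (level before this adjustment is 13 ≥ 4, so +5): 13 + 5 = 18.
§6 applies: 18 + 3 = 21.
§7 applies: 21 − 3 = 18.
Final offense level: 18.
Criminal history: 4 prior points → Category I (0-4).
Level 18 falls in the 17-20 band.
Grid: Level 17-20 × Category I = 43-53 months.

43-53 months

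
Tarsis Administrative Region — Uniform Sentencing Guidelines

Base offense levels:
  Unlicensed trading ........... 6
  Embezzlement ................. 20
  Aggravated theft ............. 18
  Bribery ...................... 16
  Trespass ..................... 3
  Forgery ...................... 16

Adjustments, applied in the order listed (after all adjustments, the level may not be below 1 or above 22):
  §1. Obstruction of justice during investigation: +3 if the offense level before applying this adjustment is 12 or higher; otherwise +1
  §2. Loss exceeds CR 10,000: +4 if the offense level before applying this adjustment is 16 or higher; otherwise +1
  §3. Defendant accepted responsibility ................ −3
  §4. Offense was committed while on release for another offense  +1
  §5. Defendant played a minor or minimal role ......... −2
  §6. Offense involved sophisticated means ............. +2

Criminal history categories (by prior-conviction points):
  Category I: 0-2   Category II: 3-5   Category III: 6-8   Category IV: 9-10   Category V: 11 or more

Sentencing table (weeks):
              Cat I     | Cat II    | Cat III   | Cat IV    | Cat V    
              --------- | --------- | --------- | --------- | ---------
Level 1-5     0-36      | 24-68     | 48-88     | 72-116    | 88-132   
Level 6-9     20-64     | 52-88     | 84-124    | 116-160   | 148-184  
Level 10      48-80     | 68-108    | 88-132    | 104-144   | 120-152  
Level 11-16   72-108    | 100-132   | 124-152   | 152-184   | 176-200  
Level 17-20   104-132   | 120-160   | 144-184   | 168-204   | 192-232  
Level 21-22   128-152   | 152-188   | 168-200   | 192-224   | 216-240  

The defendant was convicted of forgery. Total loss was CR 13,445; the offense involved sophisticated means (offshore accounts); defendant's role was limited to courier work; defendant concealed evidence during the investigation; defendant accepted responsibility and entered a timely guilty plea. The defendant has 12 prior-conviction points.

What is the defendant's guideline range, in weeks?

Base offense level for forgery: 16.
§1 applies (level before this adjustment is 16 ≥ 12, so +3): 16 + 3 = 19.
§2 applies (level before this adjustment is 19 ≥ 16, so +4): 19 + 4 = 23.
§3 applies: 23 − 3 = 20.
§5 applies: 20 − 2 = 18.
§6 applies: 18 + 2 = 20.
Final offense level: 20.
Criminal history: 12 prior points → Category V (11+).
Level 20 falls in the 17-20 band.
Grid: Level 17-20 × Category V = 192-232 weeks.

192-232 weeks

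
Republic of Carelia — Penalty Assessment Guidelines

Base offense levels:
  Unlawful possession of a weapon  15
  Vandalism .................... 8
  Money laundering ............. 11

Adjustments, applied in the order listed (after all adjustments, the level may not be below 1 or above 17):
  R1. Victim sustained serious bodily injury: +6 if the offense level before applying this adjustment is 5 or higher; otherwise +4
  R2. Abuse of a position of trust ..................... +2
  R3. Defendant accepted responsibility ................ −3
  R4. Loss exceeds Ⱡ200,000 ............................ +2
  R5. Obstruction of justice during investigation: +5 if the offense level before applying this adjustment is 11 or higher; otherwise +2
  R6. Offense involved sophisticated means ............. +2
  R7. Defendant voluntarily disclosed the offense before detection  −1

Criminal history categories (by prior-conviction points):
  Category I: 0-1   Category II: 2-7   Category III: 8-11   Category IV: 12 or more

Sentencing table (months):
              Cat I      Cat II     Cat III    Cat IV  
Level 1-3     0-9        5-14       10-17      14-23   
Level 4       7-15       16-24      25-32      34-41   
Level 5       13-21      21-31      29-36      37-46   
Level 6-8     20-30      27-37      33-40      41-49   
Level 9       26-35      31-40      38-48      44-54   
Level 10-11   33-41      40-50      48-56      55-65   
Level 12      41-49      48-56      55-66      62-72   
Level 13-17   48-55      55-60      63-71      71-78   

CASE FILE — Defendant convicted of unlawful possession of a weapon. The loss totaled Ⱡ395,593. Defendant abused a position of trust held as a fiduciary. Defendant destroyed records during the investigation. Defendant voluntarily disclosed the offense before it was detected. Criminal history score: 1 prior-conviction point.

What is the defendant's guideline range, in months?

48-55 months

Base offense level for unlawful possession of a weapon: 15.
R1 does not apply.
R2 applies: 15 + 2 = 17.
R3 does not apply.
R4 applies: 17 + 2 = 19.
R5 applies (level before this adjustment is 19 ≥ 11, so +5): 19 + 5 = 24.
R7 applies: 24 − 1 = 23.
Level 23 exceeds the maximum of 17; capped at 17.
Final offense level: 17.
Criminal history: 1 prior point → Category I (0-1).
Level 17 falls in the 13-17 band.
Grid: Level 13-17 × Category I = 48-55 months.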